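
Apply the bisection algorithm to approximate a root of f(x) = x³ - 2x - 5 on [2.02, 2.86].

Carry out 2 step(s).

f(x) = x³ - 2x - 5
Initial interval: [2.02, 2.86]

Iteration 1:
  c_1 = (2.020000 + 2.860000)/2 = 2.440000
  f(c_1) = f(2.440000) = 4.646784
  f(a) × f(c) < 0, new interval: [2.020000, 2.440000]
Iteration 2:
  c_2 = (2.020000 + 2.440000)/2 = 2.230000
  f(c_2) = f(2.230000) = 1.629567
  f(a) × f(c) < 0, new interval: [2.020000, 2.230000]

After 2 iteration(s), the approximation is c_2 = 2.230000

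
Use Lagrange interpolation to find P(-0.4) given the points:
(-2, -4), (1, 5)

Lagrange interpolation formula:
P(x) = Σ yᵢ × Lᵢ(x)
where Lᵢ(x) = Π_{j≠i} (x - xⱼ)/(xᵢ - xⱼ)

L_0(-0.4) = (-0.4 - 1)/(-2 - 1) = 0.466667
L_1(-0.4) = (-0.4 - (-2))/(1 - (-2)) = 0.533333

P(-0.4) = (-4)×L_0(-0.4) + 5×L_1(-0.4)
P(-0.4) = 0.800000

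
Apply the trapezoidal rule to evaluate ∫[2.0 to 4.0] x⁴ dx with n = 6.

f(x) = x⁴
a = 2.0, b = 4.0, n = 6
h = (b - a)/n = 0.333333

Trapezoidal rule: (h/2)[f(x₀) + 2f(x₁) + 2f(x₂) + ... + f(xₙ)]

x_0 = 2.0000, f(x_0) = 16.000000, coefficient = 1
x_1 = 2.3333, f(x_1) = 29.641975, coefficient = 2
x_2 = 2.6667, f(x_2) = 50.567901, coefficient = 2
x_3 = 3.0000, f(x_3) = 81.000000, coefficient = 2
x_4 = 3.3333, f(x_4) = 123.456790, coefficient = 2
x_5 = 3.6667, f(x_5) = 180.753086, coefficient = 2
x_6 = 4.0000, f(x_6) = 256.000000, coefficient = 1

I ≈ (0.333333/2) × 1202.839506 = 200.473251
Exact value: 198.400000
Error: 2.073251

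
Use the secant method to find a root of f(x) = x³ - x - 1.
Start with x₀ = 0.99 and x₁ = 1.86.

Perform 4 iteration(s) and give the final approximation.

f(x) = x³ - x - 1
x₀ = 0.99, x₁ = 1.86

Secant formula: x_{n+1} = x_n - f(x_n)(x_n - x_{n-1})/(f(x_n) - f(x_{n-1}))

Iteration 1:
  f(0.990000) = -1.019701
  f(1.860000) = 3.574856
  x_2 = 1.860000 - 3.574856×(1.860000 - 0.990000)/(3.574856 - (-1.019701))
       = 1.183085
Iteration 2:
  f(1.860000) = 3.574856
  f(1.183085) = -0.527133
  x_3 = 1.183085 - (-0.527133)×(1.183085 - 1.860000)/(-0.527133 - 3.574856)
       = 1.270073
Iteration 3:
  f(1.183085) = -0.527133
  f(1.270073) = -0.221337
  x_4 = 1.270073 - (-0.221337)×(1.270073 - 1.183085)/(-0.221337 - (-0.527133))
       = 1.333035
Iteration 4:
  f(1.270073) = -0.221337
  f(1.333035) = 0.035746
  x_5 = 1.333035 - 0.035746×(1.333035 - 1.270073)/(0.035746 - (-0.221337))
       = 1.324281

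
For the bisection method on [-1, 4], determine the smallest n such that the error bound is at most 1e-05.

We need (b-a)/2^n ≤ 1e-05
(4 - (-1))/2^n ≤ 1e-05
5/2^n ≤ 1e-05
2^n ≥ 500000
n ≥ log₂(500000) = 18.93
n ≥ 19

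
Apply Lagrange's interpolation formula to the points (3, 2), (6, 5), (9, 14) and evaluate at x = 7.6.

Lagrange interpolation formula:
P(x) = Σ yᵢ × Lᵢ(x)
where Lᵢ(x) = Π_{j≠i} (x - xⱼ)/(xᵢ - xⱼ)

L_0(7.6) = (7.6 - 6)/(3 - 6) × (7.6 - 9)/(3 - 9) = -0.124444
L_1(7.6) = (7.6 - 3)/(6 - 3) × (7.6 - 9)/(6 - 9) = 0.715556
L_2(7.6) = (7.6 - 3)/(9 - 3) × (7.6 - 6)/(9 - 6) = 0.408889

P(7.6) = 2×L_0(7.6) + 5×L_1(7.6) + 14×L_2(7.6)
P(7.6) = 9.053333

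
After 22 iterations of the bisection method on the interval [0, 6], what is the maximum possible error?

Bisection error bound: |error| ≤ (b-a)/2^n
|error| ≤ (6 - 0)/2^22 = 6/2^22
|error| ≤ 0.0000014305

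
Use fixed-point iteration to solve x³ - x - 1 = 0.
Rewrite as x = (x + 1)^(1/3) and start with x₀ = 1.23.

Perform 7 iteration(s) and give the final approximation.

Equation: x³ - x - 1 = 0
Fixed-point form: x = (x + 1)^(1/3)
x₀ = 1.23

x_1 = g(1.230000) = 1.306477
x_2 = g(1.306477) = 1.321244
x_3 = g(1.321244) = 1.324058
x_4 = g(1.324058) = 1.324593
x_5 = g(1.324593) = 1.324694
x_6 = g(1.324694) = 1.324713
x_7 = g(1.324713) = 1.324717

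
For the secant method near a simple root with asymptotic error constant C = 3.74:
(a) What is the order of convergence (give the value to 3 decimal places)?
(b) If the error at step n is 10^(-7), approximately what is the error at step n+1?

(a) Secant method has superlinear convergence with order φ = (1+√5)/2 ≈ 1.618.
    This means |e_{n+1}| ≈ C|e_n|^1.618.

(b) With |e_n| = 10^(-7) and C = 3.74:
    |e_{n+1}| ≈ 3.74 × (10^(-7))^1.618 = 3.74 × 10^(-11.33)

(a) ≈ 1.618 (golden ratio); (b) |e_{n+1}| ≈ 1.765e-11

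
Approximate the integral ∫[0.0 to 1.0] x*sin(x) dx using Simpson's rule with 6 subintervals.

f(x) = x*sin(x)
a = 0.0, b = 1.0, n = 6
h = (b - a)/n = 0.166667

Simpson's rule: (h/3)[f(x₀) + 4f(x₁) + 2f(x₂) + ... + f(xₙ)]

x_0 = 0.0000, f(x_0) = 0.000000, coefficient = 1
x_1 = 0.1667, f(x_1) = 0.027649, coefficient = 4
x_2 = 0.3333, f(x_2) = 0.109065, coefficient = 2
x_3 = 0.5000, f(x_3) = 0.239713, coefficient = 4
x_4 = 0.6667, f(x_4) = 0.412247, coefficient = 2
x_5 = 0.8333, f(x_5) = 0.616814, coefficient = 4
x_6 = 1.0000, f(x_6) = 0.841471, coefficient = 1

I ≈ (0.166667/3) × 5.420799 = 0.301155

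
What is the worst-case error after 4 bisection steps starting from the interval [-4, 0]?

Bisection error bound: |error| ≤ (b-a)/2^n
|error| ≤ (0 - (-4))/2^4 = 4/2^4
|error| ≤ 0.2500000000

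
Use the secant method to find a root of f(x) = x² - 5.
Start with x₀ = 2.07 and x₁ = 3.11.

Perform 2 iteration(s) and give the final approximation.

f(x) = x² - 5
x₀ = 2.07, x₁ = 3.11

Secant formula: x_{n+1} = x_n - f(x_n)(x_n - x_{n-1})/(f(x_n) - f(x_{n-1}))

Iteration 1:
  f(2.070000) = -0.715100
  f(3.110000) = 4.672100
  x_2 = 3.110000 - 4.672100×(3.110000 - 2.070000)/(4.672100 - (-0.715100))
       = 2.208050
Iteration 2:
  f(3.110000) = 4.672100
  f(2.208050) = -0.124514
  x_3 = 2.208050 - (-0.124514)×(2.208050 - 3.110000)/(-0.124514 - 4.672100)
       = 2.231464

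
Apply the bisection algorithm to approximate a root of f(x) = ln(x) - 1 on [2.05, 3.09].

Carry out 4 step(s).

f(x) = ln(x) - 1
Initial interval: [2.05, 3.09]

Iteration 1:
  c_1 = (2.050000 + 3.090000)/2 = 2.570000
  f(c_1) = f(2.570000) = -0.056094
  f(a) × f(c) ≥ 0, new interval: [2.570000, 3.090000]
Iteration 2:
  c_2 = (2.570000 + 3.090000)/2 = 2.830000
  f(c_2) = f(2.830000) = 0.040277
  f(a) × f(c) < 0, new interval: [2.570000, 2.830000]
Iteration 3:
  c_3 = (2.570000 + 2.830000)/2 = 2.700000
  f(c_3) = f(2.700000) = -0.006748
  f(a) × f(c) ≥ 0, new interval: [2.700000, 2.830000]
Iteration 4:
  c_4 = (2.700000 + 2.830000)/2 = 2.765000
  f(c_4) = f(2.765000) = 0.017041
  f(a) × f(c) < 0, new interval: [2.700000, 2.765000]

After 4 iteration(s), the approximation is c_4 = 2.765000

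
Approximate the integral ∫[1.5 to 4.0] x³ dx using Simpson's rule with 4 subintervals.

f(x) = x³
a = 1.5, b = 4.0, n = 4
h = (b - a)/n = 0.625000

Simpson's rule: (h/3)[f(x₀) + 4f(x₁) + 2f(x₂) + ... + f(xₙ)]

x_0 = 1.5000, f(x_0) = 3.375000, coefficient = 1
x_1 = 2.1250, f(x_1) = 9.595703, coefficient = 4
x_2 = 2.7500, f(x_2) = 20.796875, coefficient = 2
x_3 = 3.3750, f(x_3) = 38.443359, coefficient = 4
x_4 = 4.0000, f(x_4) = 64.000000, coefficient = 1

I ≈ (0.625000/3) × 301.125000 = 62.734375
Exact value: 62.734375
Error: 0.000000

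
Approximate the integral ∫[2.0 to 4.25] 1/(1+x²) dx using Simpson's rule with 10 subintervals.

f(x) = 1/(1+x²)
a = 2.0, b = 4.25, n = 10
h = (b - a)/n = 0.225000

Simpson's rule: (h/3)[f(x₀) + 4f(x₁) + 2f(x₂) + ... + f(xₙ)]

x_0 = 2.0000, f(x_0) = 0.200000, coefficient = 1
x_1 = 2.2250, f(x_1) = 0.168050, coefficient = 4
x_2 = 2.4500, f(x_2) = 0.142806, coefficient = 2
x_3 = 2.6750, f(x_3) = 0.122615, coefficient = 4
x_4 = 2.9000, f(x_4) = 0.106270, coefficient = 2
x_5 = 3.1250, f(x_5) = 0.092888, coefficient = 4
x_6 = 3.3500, f(x_6) = 0.081816, coefficient = 2
x_7 = 3.5750, f(x_7) = 0.072566, coefficient = 4
x_8 = 3.8000, f(x_8) = 0.064767, coefficient = 2
x_9 = 4.0250, f(x_9) = 0.058137, coefficient = 4
x_10 = 4.2500, f(x_10) = 0.052459, coefficient = 1

I ≈ (0.225000/3) × 3.100800 = 0.232560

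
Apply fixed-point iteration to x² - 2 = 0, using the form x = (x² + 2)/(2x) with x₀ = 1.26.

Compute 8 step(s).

Equation: x² - 2 = 0
Fixed-point form: x = (x² + 2)/(2x)
x₀ = 1.26

x_1 = g(1.260000) = 1.423651
x_2 = g(1.423651) = 1.414245
x_3 = g(1.414245) = 1.414214
x_4 = g(1.414214) = 1.414214
x_5 = g(1.414214) = 1.414214
x_6 = g(1.414214) = 1.414214
x_7 = g(1.414214) = 1.414214
x_8 = g(1.414214) = 1.414214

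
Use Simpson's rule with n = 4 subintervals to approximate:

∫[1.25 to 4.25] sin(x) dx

f(x) = sin(x)
a = 1.25, b = 4.25, n = 4
h = (b - a)/n = 0.750000

Simpson's rule: (h/3)[f(x₀) + 4f(x₁) + 2f(x₂) + ... + f(xₙ)]

x_0 = 1.2500, f(x_0) = 0.948985, coefficient = 1
x_1 = 2.0000, f(x_1) = 0.909297, coefficient = 4
x_2 = 2.7500, f(x_2) = 0.381661, coefficient = 2
x_3 = 3.5000, f(x_3) = -0.350783, coefficient = 4
x_4 = 4.2500, f(x_4) = -0.894989, coefficient = 1

I ≈ (0.750000/3) × 3.051374 = 0.762844
Exact value: 0.761410
Error: 0.001434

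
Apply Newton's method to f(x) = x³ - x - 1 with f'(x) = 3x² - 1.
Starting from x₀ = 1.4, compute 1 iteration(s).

f(x) = x³ - x - 1
f'(x) = 3x² - 1
x₀ = 1.4

Newton-Raphson formula: x_{n+1} = x_n - f(x_n)/f'(x_n)

Iteration 1:
  f(1.400000) = 0.344000
  f'(1.400000) = 4.880000
  x_1 = 1.400000 - 0.344000/4.880000 = 1.329508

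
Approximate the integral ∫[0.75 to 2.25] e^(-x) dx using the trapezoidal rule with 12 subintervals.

f(x) = e^(-x)
a = 0.75, b = 2.25, n = 12
h = (b - a)/n = 0.125000

Trapezoidal rule: (h/2)[f(x₀) + 2f(x₁) + 2f(x₂) + ... + f(xₙ)]

x_0 = 0.7500, f(x_0) = 0.472367, coefficient = 1
x_1 = 0.8750, f(x_1) = 0.416862, coefficient = 2
x_2 = 1.0000, f(x_2) = 0.367879, coefficient = 2
x_3 = 1.1250, f(x_3) = 0.324652, coefficient = 2
x_4 = 1.2500, f(x_4) = 0.286505, coefficient = 2
x_5 = 1.3750, f(x_5) = 0.252840, coefficient = 2
x_6 = 1.5000, f(x_6) = 0.223130, coefficient = 2
x_7 = 1.6250, f(x_7) = 0.196912, coefficient = 2
x_8 = 1.7500, f(x_8) = 0.173774, coefficient = 2
x_9 = 1.8750, f(x_9) = 0.153355, coefficient = 2
x_10 = 2.0000, f(x_10) = 0.135335, coefficient = 2
x_11 = 2.1250, f(x_11) = 0.119433, coefficient = 2
x_12 = 2.2500, f(x_12) = 0.105399, coefficient = 1

I ≈ (0.125000/2) × 5.879120 = 0.367445
Exact value: 0.366967
Error: 0.000478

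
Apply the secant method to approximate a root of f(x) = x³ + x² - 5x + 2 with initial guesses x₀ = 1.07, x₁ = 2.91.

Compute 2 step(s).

f(x) = x³ + x² - 5x + 2
x₀ = 1.07, x₁ = 2.91

Secant formula: x_{n+1} = x_n - f(x_n)(x_n - x_{n-1})/(f(x_n) - f(x_{n-1}))

Iteration 1:
  f(1.070000) = -0.980057
  f(2.910000) = 20.560271
  x_2 = 2.910000 - 20.560271×(2.910000 - 1.070000)/(20.560271 - (-0.980057))
       = 1.153718
Iteration 2:
  f(2.910000) = 20.560271
  f(1.153718) = -0.901851
  x_3 = 1.153718 - (-0.901851)×(1.153718 - 2.910000)/(-0.901851 - 20.560271)
       = 1.227518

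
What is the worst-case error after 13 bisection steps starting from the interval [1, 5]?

Bisection error bound: |error| ≤ (b-a)/2^n
|error| ≤ (5 - 1)/2^13 = 4/2^13
|error| ≤ 0.0004882812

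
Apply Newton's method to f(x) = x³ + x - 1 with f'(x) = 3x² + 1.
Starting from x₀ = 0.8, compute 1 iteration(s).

f(x) = x³ + x - 1
f'(x) = 3x² + 1
x₀ = 0.8

Newton-Raphson formula: x_{n+1} = x_n - f(x_n)/f'(x_n)

Iteration 1:
  f(0.800000) = 0.312000
  f'(0.800000) = 2.920000
  x_1 = 0.800000 - 0.312000/2.920000 = 0.693151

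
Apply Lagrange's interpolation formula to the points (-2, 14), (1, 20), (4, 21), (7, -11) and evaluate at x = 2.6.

Lagrange interpolation formula:
P(x) = Σ yᵢ × Lᵢ(x)
where Lᵢ(x) = Π_{j≠i} (x - xⱼ)/(xᵢ - xⱼ)

L_0(2.6) = (2.6 - 1)/(-2 - 1) × (2.6 - 4)/(-2 - 4) × (2.6 - 7)/(-2 - 7) = -0.060840
L_1(2.6) = (2.6 - (-2))/(1 - (-2)) × (2.6 - 4)/(1 - 4) × (2.6 - 7)/(1 - 7) = 0.524741
L_2(2.6) = (2.6 - (-2))/(4 - (-2)) × (2.6 - 1)/(4 - 1) × (2.6 - 7)/(4 - 7) = 0.599704
L_3(2.6) = (2.6 - (-2))/(7 - (-2)) × (2.6 - 1)/(7 - 1) × (2.6 - 4)/(7 - 4) = -0.063605

P(2.6) = 14×L_0(2.6) + 20×L_1(2.6) + 21×L_2(2.6) + (-11)×L_3(2.6)
P(2.6) = 22.936494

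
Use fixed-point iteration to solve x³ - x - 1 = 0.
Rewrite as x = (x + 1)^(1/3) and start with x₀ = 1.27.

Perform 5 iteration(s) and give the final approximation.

Equation: x³ - x - 1 = 0
Fixed-point form: x = (x + 1)^(1/3)
x₀ = 1.27

x_1 = g(1.270000) = 1.314242
x_2 = g(1.314242) = 1.322725
x_3 = g(1.322725) = 1.324339
x_4 = g(1.324339) = 1.324646
x_5 = g(1.324646) = 1.324704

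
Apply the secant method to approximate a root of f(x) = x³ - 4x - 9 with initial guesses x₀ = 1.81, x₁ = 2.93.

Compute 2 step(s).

f(x) = x³ - 4x - 9
x₀ = 1.81, x₁ = 2.93

Secant formula: x_{n+1} = x_n - f(x_n)(x_n - x_{n-1})/(f(x_n) - f(x_{n-1}))

Iteration 1:
  f(1.810000) = -10.310259
  f(2.930000) = 4.433757
  x_2 = 2.930000 - 4.433757×(2.930000 - 1.810000)/(4.433757 - (-10.310259))
       = 2.593198
Iteration 2:
  f(2.930000) = 4.433757
  f(2.593198) = -1.934369
  x_3 = 2.593198 - (-1.934369)×(2.593198 - 2.930000)/(-1.934369 - 4.433757)
       = 2.695505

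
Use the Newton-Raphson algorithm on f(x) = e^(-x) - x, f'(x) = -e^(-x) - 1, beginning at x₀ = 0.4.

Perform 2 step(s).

f(x) = e^(-x) - x
f'(x) = -e^(-x) - 1
x₀ = 0.4

Newton-Raphson formula: x_{n+1} = x_n - f(x_n)/f'(x_n)

Iteration 1:
  f(0.400000) = 0.270320
  f'(0.400000) = -1.670320
  x_1 = 0.400000 - 0.270320/(-1.670320) = 0.561837
Iteration 2:
  f(0.561837) = 0.008323
  f'(0.561837) = -1.570161
  x_2 = 0.561837 - 0.008323/(-1.570161) = 0.567138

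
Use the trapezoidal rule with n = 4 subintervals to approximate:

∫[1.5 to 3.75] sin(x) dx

f(x) = sin(x)
a = 1.5, b = 3.75, n = 4
h = (b - a)/n = 0.562500

Trapezoidal rule: (h/2)[f(x₀) + 2f(x₁) + 2f(x₂) + ... + f(xₙ)]

x_0 = 1.5000, f(x_0) = 0.997495, coefficient = 1
x_1 = 2.0625, f(x_1) = 0.881530, coefficient = 2
x_2 = 2.6250, f(x_2) = 0.493920, coefficient = 2
x_3 = 3.1875, f(x_3) = -0.045891, coefficient = 2
x_4 = 3.7500, f(x_4) = -0.571561, coefficient = 1

I ≈ (0.562500/2) × 3.085051 = 0.867671
Exact value: 0.891297
Error: 0.023626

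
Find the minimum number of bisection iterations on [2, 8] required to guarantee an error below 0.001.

We need (b-a)/2^n ≤ 0.001
(8 - 2)/2^n ≤ 0.001
6/2^n ≤ 0.001
2^n ≥ 6000
n ≥ log₂(6000) = 12.55
n ≥ 13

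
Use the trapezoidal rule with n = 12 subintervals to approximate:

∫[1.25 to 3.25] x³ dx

f(x) = x³
a = 1.25, b = 3.25, n = 12
h = (b - a)/n = 0.166667

Trapezoidal rule: (h/2)[f(x₀) + 2f(x₁) + 2f(x₂) + ... + f(xₙ)]

x_0 = 1.2500, f(x_0) = 1.953125, coefficient = 1
x_1 = 1.4167, f(x_1) = 2.843171, coefficient = 2
x_2 = 1.5833, f(x_2) = 3.969329, coefficient = 2
x_3 = 1.7500, f(x_3) = 5.359375, coefficient = 2
x_4 = 1.9167, f(x_4) = 7.041088, coefficient = 2
x_5 = 2.0833, f(x_5) = 9.042245, coefficient = 2
x_6 = 2.2500, f(x_6) = 11.390625, coefficient = 2
x_7 = 2.4167, f(x_7) = 14.114005, coefficient = 2
x_8 = 2.5833, f(x_8) = 17.240162, coefficient = 2
x_9 = 2.7500, f(x_9) = 20.796875, coefficient = 2
x_10 = 2.9167, f(x_10) = 24.811921, coefficient = 2
x_11 = 3.0833, f(x_11) = 29.313079, coefficient = 2
x_12 = 3.2500, f(x_12) = 34.328125, coefficient = 1

I ≈ (0.166667/2) × 328.125000 = 27.343750
Exact value: 27.281250
Error: 0.062500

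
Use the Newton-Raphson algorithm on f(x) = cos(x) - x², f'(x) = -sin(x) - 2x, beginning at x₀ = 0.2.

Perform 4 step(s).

f(x) = cos(x) - x²
f'(x) = -sin(x) - 2x
x₀ = 0.2

Newton-Raphson formula: x_{n+1} = x_n - f(x_n)/f'(x_n)

Iteration 1:
  f(0.200000) = 0.940067
  f'(0.200000) = -0.598669
  x_1 = 0.200000 - 0.940067/(-0.598669) = 1.770260
Iteration 2:
  f(1.770260) = -3.331965
  f'(1.770260) = -4.520693
  x_2 = 1.770260 - (-3.331965)/(-4.520693) = 1.033213
Iteration 3:
  f(1.033213) = -0.555467
  f'(1.033213) = -2.925374
  x_3 = 1.033213 - (-0.555467)/(-2.925374) = 0.843334
Iteration 4:
  f(0.843334) = -0.046236
  f'(0.843334) = -2.433532
  x_4 = 0.843334 - (-0.046236)/(-2.433532) = 0.824335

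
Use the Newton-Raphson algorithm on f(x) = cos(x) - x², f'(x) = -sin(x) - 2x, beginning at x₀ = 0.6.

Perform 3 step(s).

f(x) = cos(x) - x²
f'(x) = -sin(x) - 2x
x₀ = 0.6

Newton-Raphson formula: x_{n+1} = x_n - f(x_n)/f'(x_n)

Iteration 1:
  f(0.600000) = 0.465336
  f'(0.600000) = -1.764642
  x_1 = 0.600000 - 0.465336/(-1.764642) = 0.863700
Iteration 2:
  f(0.863700) = -0.096348
  f'(0.863700) = -2.487650
  x_2 = 0.863700 - (-0.096348)/(-2.487650) = 0.824969
Iteration 3:
  f(0.824969) = -0.001995
  f'(0.824969) = -2.384465
  x_3 = 0.824969 - (-0.001995)/(-2.384465) = 0.824133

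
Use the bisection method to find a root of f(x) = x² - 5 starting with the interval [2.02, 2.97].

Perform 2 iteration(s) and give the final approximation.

f(x) = x² - 5
Initial interval: [2.02, 2.97]

Iteration 1:
  c_1 = (2.020000 + 2.970000)/2 = 2.495000
  f(c_1) = f(2.495000) = 1.225025
  f(a) × f(c) < 0, new interval: [2.020000, 2.495000]
Iteration 2:
  c_2 = (2.020000 + 2.495000)/2 = 2.257500
  f(c_2) = f(2.257500) = 0.096306
  f(a) × f(c) < 0, new interval: [2.020000, 2.257500]

After 2 iteration(s), the approximation is c_2 = 2.257500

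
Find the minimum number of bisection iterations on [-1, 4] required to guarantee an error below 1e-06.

We need (b-a)/2^n ≤ 1e-06
(4 - (-1))/2^n ≤ 1e-06
5/2^n ≤ 1e-06
2^n ≥ 5000000
n ≥ log₂(5000000) = 22.25
n ≥ 23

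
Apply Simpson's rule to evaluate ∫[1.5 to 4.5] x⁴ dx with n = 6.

f(x) = x⁴
a = 1.5, b = 4.5, n = 6
h = (b - a)/n = 0.500000

Simpson's rule: (h/3)[f(x₀) + 4f(x₁) + 2f(x₂) + ... + f(xₙ)]

x_0 = 1.5000, f(x_0) = 5.062500, coefficient = 1
x_1 = 2.0000, f(x_1) = 16.000000, coefficient = 4
x_2 = 2.5000, f(x_2) = 39.062500, coefficient = 2
x_3 = 3.0000, f(x_3) = 81.000000, coefficient = 4
x_4 = 3.5000, f(x_4) = 150.062500, coefficient = 2
x_5 = 4.0000, f(x_5) = 256.000000, coefficient = 4
x_6 = 4.5000, f(x_6) = 410.062500, coefficient = 1

I ≈ (0.500000/3) × 2205.375000 = 367.562500
Exact value: 367.537500
Error: 0.025000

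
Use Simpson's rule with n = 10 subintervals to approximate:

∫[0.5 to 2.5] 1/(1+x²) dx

f(x) = 1/(1+x²)
a = 0.5, b = 2.5, n = 10
h = (b - a)/n = 0.200000

Simpson's rule: (h/3)[f(x₀) + 4f(x₁) + 2f(x₂) + ... + f(xₙ)]

x_0 = 0.5000, f(x_0) = 0.800000, coefficient = 1
x_1 = 0.7000, f(x_1) = 0.671141, coefficient = 4
x_2 = 0.9000, f(x_2) = 0.552486, coefficient = 2
x_3 = 1.1000, f(x_3) = 0.452489, coefficient = 4
x_4 = 1.3000, f(x_4) = 0.371747, coefficient = 2
x_5 = 1.5000, f(x_5) = 0.307692, coefficient = 4
x_6 = 1.7000, f(x_6) = 0.257069, coefficient = 2
x_7 = 1.9000, f(x_7) = 0.216920, coefficient = 4
x_8 = 2.1000, f(x_8) = 0.184843, coefficient = 2
x_9 = 2.3000, f(x_9) = 0.158983, coefficient = 4
x_10 = 2.5000, f(x_10) = 0.137931, coefficient = 1

I ≈ (0.200000/3) × 10.899119 = 0.726608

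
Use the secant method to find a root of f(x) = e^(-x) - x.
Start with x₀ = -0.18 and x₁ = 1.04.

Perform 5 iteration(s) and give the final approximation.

f(x) = e^(-x) - x
x₀ = -0.18, x₁ = 1.04

Secant formula: x_{n+1} = x_n - f(x_n)(x_n - x_{n-1})/(f(x_n) - f(x_{n-1}))

Iteration 1:
  f(-0.180000) = 1.377217
  f(1.040000) = -0.686545
  x_2 = 1.040000 - (-0.686545)×(1.040000 - (-0.180000))/(-0.686545 - 1.377217)
       = 0.634147
Iteration 2:
  f(1.040000) = -0.686545
  f(0.634147) = -0.103759
  x_3 = 0.634147 - (-0.103759)×(0.634147 - 1.040000)/(-0.103759 - (-0.686545))
       = 0.561889
Iteration 3:
  f(0.634147) = -0.103759
  f(0.561889) = 0.008242
  x_4 = 0.561889 - 0.008242×(0.561889 - 0.634147)/(0.008242 - (-0.103759))
       = 0.567206
Iteration 4:
  f(0.561889) = 0.008242
  f(0.567206) = -0.000099
  x_5 = 0.567206 - (-0.000099)×(0.567206 - 0.561889)/(-0.000099 - 0.008242)
       = 0.567143
Iteration 5:
  f(0.567206) = -0.000099
  f(0.567143) = 0.000000
  x_6 = 0.567143 - 0.000000×(0.567143 - 0.567206)/(0.000000 - (-0.000099))
       = 0.567143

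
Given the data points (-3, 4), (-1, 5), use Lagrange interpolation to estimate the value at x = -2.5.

Lagrange interpolation formula:
P(x) = Σ yᵢ × Lᵢ(x)
where Lᵢ(x) = Π_{j≠i} (x - xⱼ)/(xᵢ - xⱼ)

L_0(-2.5) = (-2.5 - (-1))/(-3 - (-1)) = 0.750000
L_1(-2.5) = (-2.5 - (-3))/(-1 - (-3)) = 0.250000

P(-2.5) = 4×L_0(-2.5) + 5×L_1(-2.5)
P(-2.5) = 4.250000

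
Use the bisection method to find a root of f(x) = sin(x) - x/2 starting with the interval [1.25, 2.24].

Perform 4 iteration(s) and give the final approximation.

f(x) = sin(x) - x/2
Initial interval: [1.25, 2.24]

Iteration 1:
  c_1 = (1.250000 + 2.240000)/2 = 1.745000
  f(c_1) = f(1.745000) = 0.112365
  f(a) × f(c) ≥ 0, new interval: [1.745000, 2.240000]
Iteration 2:
  c_2 = (1.745000 + 2.240000)/2 = 1.992500
  f(c_2) = f(1.992500) = -0.083857
  f(a) × f(c) < 0, new interval: [1.745000, 1.992500]
Iteration 3:
  c_3 = (1.745000 + 1.992500)/2 = 1.868750
  f(c_3) = f(1.868750) = 0.021564
  f(a) × f(c) ≥ 0, new interval: [1.868750, 1.992500]
Iteration 4:
  c_4 = (1.868750 + 1.992500)/2 = 1.930625
  f(c_4) = f(1.930625) = -0.029355
  f(a) × f(c) < 0, new interval: [1.868750, 1.930625]

After 4 iteration(s), the approximation is c_4 = 1.930625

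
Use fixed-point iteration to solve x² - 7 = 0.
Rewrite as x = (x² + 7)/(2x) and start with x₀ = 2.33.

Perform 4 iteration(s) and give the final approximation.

Equation: x² - 7 = 0
Fixed-point form: x = (x² + 7)/(2x)
x₀ = 2.33

x_1 = g(2.330000) = 2.667146
x_2 = g(2.667146) = 2.645837
x_3 = g(2.645837) = 2.645751
x_4 = g(2.645751) = 2.645751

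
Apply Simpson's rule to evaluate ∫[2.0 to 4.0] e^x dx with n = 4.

f(x) = e^x
a = 2.0, b = 4.0, n = 4
h = (b - a)/n = 0.500000

Simpson's rule: (h/3)[f(x₀) + 4f(x₁) + 2f(x₂) + ... + f(xₙ)]

x_0 = 2.0000, f(x_0) = 7.389056, coefficient = 1
x_1 = 2.5000, f(x_1) = 12.182494, coefficient = 4
x_2 = 3.0000, f(x_2) = 20.085537, coefficient = 2
x_3 = 3.5000, f(x_3) = 33.115452, coefficient = 4
x_4 = 4.0000, f(x_4) = 54.598150, coefficient = 1

I ≈ (0.500000/3) × 283.350064 = 47.225011
Exact value: 47.209094
Error: 0.015917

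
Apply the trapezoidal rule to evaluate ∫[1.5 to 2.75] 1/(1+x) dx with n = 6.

f(x) = 1/(1+x)
a = 1.5, b = 2.75, n = 6
h = (b - a)/n = 0.208333

Trapezoidal rule: (h/2)[f(x₀) + 2f(x₁) + 2f(x₂) + ... + f(xₙ)]

x_0 = 1.5000, f(x_0) = 0.400000, coefficient = 1
x_1 = 1.7083, f(x_1) = 0.369231, coefficient = 2
x_2 = 1.9167, f(x_2) = 0.342857, coefficient = 2
x_3 = 2.1250, f(x_3) = 0.320000, coefficient = 2
x_4 = 2.3333, f(x_4) = 0.300000, coefficient = 2
x_5 = 2.5417, f(x_5) = 0.282353, coefficient = 2
x_6 = 2.7500, f(x_6) = 0.266667, coefficient = 1

I ≈ (0.208333/2) × 3.895548 = 0.405786
Exact value: 0.405465
Error: 0.000321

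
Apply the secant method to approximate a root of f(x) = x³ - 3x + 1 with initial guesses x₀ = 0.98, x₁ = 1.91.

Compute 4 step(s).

f(x) = x³ - 3x + 1
x₀ = 0.98, x₁ = 1.91

Secant formula: x_{n+1} = x_n - f(x_n)(x_n - x_{n-1})/(f(x_n) - f(x_{n-1}))

Iteration 1:
  f(0.980000) = -0.998808
  f(1.910000) = 2.237871
  x_2 = 1.910000 - 2.237871×(1.910000 - 0.980000)/(2.237871 - (-0.998808))
       = 1.266989
Iteration 2:
  f(1.910000) = 2.237871
  f(1.266989) = -0.767119
  x_3 = 1.266989 - (-0.767119)×(1.266989 - 1.910000)/(-0.767119 - 2.237871)
       = 1.431138
Iteration 3:
  f(1.266989) = -0.767119
  f(1.431138) = -0.362220
  x_4 = 1.431138 - (-0.362220)×(1.431138 - 1.266989)/(-0.362220 - (-0.767119))
       = 1.577985
Iteration 4:
  f(1.431138) = -0.362220
  f(1.577985) = 0.195285
  x_5 = 1.577985 - 0.195285×(1.577985 - 1.431138)/(0.195285 - (-0.362220))
       = 1.526547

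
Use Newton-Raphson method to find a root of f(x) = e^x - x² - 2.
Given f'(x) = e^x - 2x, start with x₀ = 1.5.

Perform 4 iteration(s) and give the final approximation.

f(x) = e^x - x² - 2
f'(x) = e^x - 2x
x₀ = 1.5

Newton-Raphson formula: x_{n+1} = x_n - f(x_n)/f'(x_n)

Iteration 1:
  f(1.500000) = 0.231689
  f'(1.500000) = 1.481689
  x_1 = 1.500000 - 0.231689/1.481689 = 1.343632
Iteration 2:
  f(1.343632) = 0.027592
  f'(1.343632) = 1.145675
  x_2 = 1.343632 - 0.027592/1.145675 = 1.319548
Iteration 3:
  f(1.319548) = 0.000523
  f'(1.319548) = 1.102634
  x_3 = 1.319548 - 0.000523/1.102634 = 1.319074
Iteration 4:
  f(1.319074) = 0.000000
  f'(1.319074) = 1.101808
  x_4 = 1.319074 - 0.000000/1.101808 = 1.319074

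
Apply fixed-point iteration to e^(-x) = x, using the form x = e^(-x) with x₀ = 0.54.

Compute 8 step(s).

Equation: e^(-x) = x
Fixed-point form: x = e^(-x)
x₀ = 0.54

x_1 = g(0.540000) = 0.582748
x_2 = g(0.582748) = 0.558362
x_3 = g(0.558362) = 0.572146
x_4 = g(0.572146) = 0.564313
x_5 = g(0.564313) = 0.568751
x_6 = g(0.568751) = 0.566232
x_7 = g(0.566232) = 0.567660
x_8 = g(0.567660) = 0.566850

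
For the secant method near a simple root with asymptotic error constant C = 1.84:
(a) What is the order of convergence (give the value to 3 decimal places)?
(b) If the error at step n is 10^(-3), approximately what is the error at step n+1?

(a) Secant method has superlinear convergence with order φ = (1+√5)/2 ≈ 1.618.
    This means |e_{n+1}| ≈ C|e_n|^1.618.

(b) With |e_n| = 10^(-3) and C = 1.84:
    |e_{n+1}| ≈ 1.84 × (10^(-3))^1.618 = 1.84 × 10^(-4.85)

(a) ≈ 1.618 (golden ratio); (b) |e_{n+1}| ≈ 2.575e-05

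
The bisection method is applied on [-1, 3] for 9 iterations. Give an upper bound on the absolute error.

Bisection error bound: |error| ≤ (b-a)/2^n
|error| ≤ (3 - (-1))/2^9 = 4/2^9
|error| ≤ 0.0078125000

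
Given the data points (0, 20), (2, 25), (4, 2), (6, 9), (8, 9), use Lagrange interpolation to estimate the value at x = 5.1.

Lagrange interpolation formula:
P(x) = Σ yᵢ × Lᵢ(x)
where Lᵢ(x) = Π_{j≠i} (x - xⱼ)/(xᵢ - xⱼ)

L_0(5.1) = (5.1 - 2)/(0 - 2) × (5.1 - 4)/(0 - 4) × (5.1 - 6)/(0 - 6) × (5.1 - 8)/(0 - 8) = 0.023177
L_1(5.1) = (5.1 - 0)/(2 - 0) × (5.1 - 4)/(2 - 4) × (5.1 - 6)/(2 - 6) × (5.1 - 8)/(2 - 8) = -0.152522
L_2(5.1) = (5.1 - 0)/(4 - 0) × (5.1 - 2)/(4 - 2) × (5.1 - 6)/(4 - 6) × (5.1 - 8)/(4 - 8) = 0.644752
L_3(5.1) = (5.1 - 0)/(6 - 0) × (5.1 - 2)/(6 - 2) × (5.1 - 4)/(6 - 4) × (5.1 - 8)/(6 - 8) = 0.525353
L_4(5.1) = (5.1 - 0)/(8 - 0) × (5.1 - 2)/(8 - 2) × (5.1 - 4)/(8 - 4) × (5.1 - 6)/(8 - 6) = -0.040760

P(5.1) = 20×L_0(5.1) + 25×L_1(5.1) + 2×L_2(5.1) + 9×L_3(5.1) + 9×L_4(5.1)
P(5.1) = 2.301340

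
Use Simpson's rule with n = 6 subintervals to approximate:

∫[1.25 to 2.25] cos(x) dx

f(x) = cos(x)
a = 1.25, b = 2.25, n = 6
h = (b - a)/n = 0.166667

Simpson's rule: (h/3)[f(x₀) + 4f(x₁) + 2f(x₂) + ... + f(xₙ)]

x_0 = 1.2500, f(x_0) = 0.315322, coefficient = 1
x_1 = 1.4167, f(x_1) = 0.153520, coefficient = 4
x_2 = 1.5833, f(x_2) = -0.012537, coefficient = 2
x_3 = 1.7500, f(x_3) = -0.178246, coefficient = 4
x_4 = 1.9167, f(x_4) = -0.339016, coefficient = 2
x_5 = 2.0833, f(x_5) = -0.490390, coefficient = 4
x_6 = 2.2500, f(x_6) = -0.628174, coefficient = 1

I ≈ (0.166667/3) × -3.076419 = -0.170912
Exact value: -0.170911
Error: 0.000001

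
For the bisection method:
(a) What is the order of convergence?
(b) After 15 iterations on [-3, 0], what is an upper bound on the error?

(a) Bisection has linear (order 1) convergence; the error is halved each step.

(b) Error bound = (b-a)/2^n = (0 - (-3))/2^{15}
    = 3/2^{15}

(a) 1 (linear); (b) error ≤ 9.16e-05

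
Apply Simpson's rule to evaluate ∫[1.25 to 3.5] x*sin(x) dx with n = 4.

f(x) = x*sin(x)
a = 1.25, b = 3.5, n = 4
h = (b - a)/n = 0.562500

Simpson's rule: (h/3)[f(x₀) + 4f(x₁) + 2f(x₂) + ... + f(xₙ)]

x_0 = 1.2500, f(x_0) = 1.186231, coefficient = 1
x_1 = 1.8125, f(x_1) = 1.759814, coefficient = 4
x_2 = 2.3750, f(x_2) = 1.647502, coefficient = 2
x_3 = 2.9375, f(x_3) = 0.595369, coefficient = 4
x_4 = 3.5000, f(x_4) = -1.227741, coefficient = 1

I ≈ (0.562500/3) × 12.674223 = 2.376417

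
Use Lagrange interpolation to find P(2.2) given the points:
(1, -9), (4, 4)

Lagrange interpolation formula:
P(x) = Σ yᵢ × Lᵢ(x)
where Lᵢ(x) = Π_{j≠i} (x - xⱼ)/(xᵢ - xⱼ)

L_0(2.2) = (2.2 - 4)/(1 - 4) = 0.600000
L_1(2.2) = (2.2 - 1)/(4 - 1) = 0.400000

P(2.2) = (-9)×L_0(2.2) + 4×L_1(2.2)
P(2.2) = -3.800000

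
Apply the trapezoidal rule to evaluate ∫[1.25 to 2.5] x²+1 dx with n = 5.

f(x) = x²+1
a = 1.25, b = 2.5, n = 5
h = (b - a)/n = 0.250000

Trapezoidal rule: (h/2)[f(x₀) + 2f(x₁) + 2f(x₂) + ... + f(xₙ)]

x_0 = 1.2500, f(x_0) = 2.562500, coefficient = 1
x_1 = 1.5000, f(x_1) = 3.250000, coefficient = 2
x_2 = 1.7500, f(x_2) = 4.062500, coefficient = 2
x_3 = 2.0000, f(x_3) = 5.000000, coefficient = 2
x_4 = 2.2500, f(x_4) = 6.062500, coefficient = 2
x_5 = 2.5000, f(x_5) = 7.250000, coefficient = 1

I ≈ (0.250000/2) × 46.562500 = 5.820312
Exact value: 5.807292
Error: 0.013021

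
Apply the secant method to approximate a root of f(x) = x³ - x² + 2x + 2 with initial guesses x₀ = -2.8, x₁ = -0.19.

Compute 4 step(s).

f(x) = x³ - x² + 2x + 2
x₀ = -2.8, x₁ = -0.19

Secant formula: x_{n+1} = x_n - f(x_n)(x_n - x_{n-1})/(f(x_n) - f(x_{n-1}))

Iteration 1:
  f(-2.800000) = -33.392000
  f(-0.190000) = 1.577041
  x_2 = -0.190000 - 1.577041×(-0.190000 - (-2.800000))/(1.577041 - (-33.392000))
       = -0.307706
Iteration 2:
  f(-0.190000) = 1.577041
  f(-0.307706) = 1.260770
  x_3 = -0.307706 - 1.260770×(-0.307706 - (-0.190000))/(1.260770 - 1.577041)
       = -0.776925
Iteration 3:
  f(-0.307706) = 1.260770
  f(-0.776925) = -0.626425
  x_4 = -0.776925 - (-0.626425)×(-0.776925 - (-0.307706))/(-0.626425 - 1.260770)
       = -0.621175
Iteration 4:
  f(-0.776925) = -0.626425
  f(-0.621175) = 0.132105
  x_5 = -0.621175 - 0.132105×(-0.621175 - (-0.776925))/(0.132105 - (-0.626425))
       = -0.648301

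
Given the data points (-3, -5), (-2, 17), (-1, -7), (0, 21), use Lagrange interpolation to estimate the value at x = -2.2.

Lagrange interpolation formula:
P(x) = Σ yᵢ × Lᵢ(x)
where Lᵢ(x) = Π_{j≠i} (x - xⱼ)/(xᵢ - xⱼ)

L_0(-2.2) = (-2.2 - (-2))/(-3 - (-2)) × (-2.2 - (-1))/(-3 - (-1)) × (-2.2 - 0)/(-3 - 0) = 0.088000
L_1(-2.2) = (-2.2 - (-3))/(-2 - (-3)) × (-2.2 - (-1))/(-2 - (-1)) × (-2.2 - 0)/(-2 - 0) = 1.056000
L_2(-2.2) = (-2.2 - (-3))/(-1 - (-3)) × (-2.2 - (-2))/(-1 - (-2)) × (-2.2 - 0)/(-1 - 0) = -0.176000
L_3(-2.2) = (-2.2 - (-3))/(0 - (-3)) × (-2.2 - (-2))/(0 - (-2)) × (-2.2 - (-1))/(0 - (-1)) = 0.032000

P(-2.2) = (-5)×L_0(-2.2) + 17×L_1(-2.2) + (-7)×L_2(-2.2) + 21×L_3(-2.2)
P(-2.2) = 19.416000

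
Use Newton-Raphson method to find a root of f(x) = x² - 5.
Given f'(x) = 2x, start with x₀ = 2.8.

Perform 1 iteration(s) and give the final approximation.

f(x) = x² - 5
f'(x) = 2x
x₀ = 2.8

Newton-Raphson formula: x_{n+1} = x_n - f(x_n)/f'(x_n)

Iteration 1:
  f(2.800000) = 2.840000
  f'(2.800000) = 5.600000
  x_1 = 2.800000 - 2.840000/5.600000 = 2.292857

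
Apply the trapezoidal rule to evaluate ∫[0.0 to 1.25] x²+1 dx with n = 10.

f(x) = x²+1
a = 0.0, b = 1.25, n = 10
h = (b - a)/n = 0.125000

Trapezoidal rule: (h/2)[f(x₀) + 2f(x₁) + 2f(x₂) + ... + f(xₙ)]

x_0 = 0.0000, f(x_0) = 1.000000, coefficient = 1
x_1 = 0.1250, f(x_1) = 1.015625, coefficient = 2
x_2 = 0.2500, f(x_2) = 1.062500, coefficient = 2
x_3 = 0.3750, f(x_3) = 1.140625, coefficient = 2
x_4 = 0.5000, f(x_4) = 1.250000, coefficient = 2
x_5 = 0.6250, f(x_5) = 1.390625, coefficient = 2
x_6 = 0.7500, f(x_6) = 1.562500, coefficient = 2
x_7 = 0.8750, f(x_7) = 1.765625, coefficient = 2
x_8 = 1.0000, f(x_8) = 2.000000, coefficient = 2
x_9 = 1.1250, f(x_9) = 2.265625, coefficient = 2
x_10 = 1.2500, f(x_10) = 2.562500, coefficient = 1

I ≈ (0.125000/2) × 30.468750 = 1.904297
Exact value: 1.901042
Error: 0.003255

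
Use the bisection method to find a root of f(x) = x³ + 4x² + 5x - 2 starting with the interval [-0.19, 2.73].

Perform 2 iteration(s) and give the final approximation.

f(x) = x³ + 4x² + 5x - 2
Initial interval: [-0.19, 2.73]

Iteration 1:
  c_1 = (-0.190000 + 2.730000)/2 = 1.270000
  f(c_1) = f(1.270000) = 12.849983
  f(a) × f(c) < 0, new interval: [-0.190000, 1.270000]
Iteration 2:
  c_2 = (-0.190000 + 1.270000)/2 = 0.540000
  f(c_2) = f(0.540000) = 2.023864
  f(a) × f(c) < 0, new interval: [-0.190000, 0.540000]

After 2 iteration(s), the approximation is c_2 = 0.540000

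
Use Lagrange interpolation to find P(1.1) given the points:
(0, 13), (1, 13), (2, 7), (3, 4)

Lagrange interpolation formula:
P(x) = Σ yᵢ × Lᵢ(x)
where Lᵢ(x) = Π_{j≠i} (x - xⱼ)/(xᵢ - xⱼ)

L_0(1.1) = (1.1 - 1)/(0 - 1) × (1.1 - 2)/(0 - 2) × (1.1 - 3)/(0 - 3) = -0.028500
L_1(1.1) = (1.1 - 0)/(1 - 0) × (1.1 - 2)/(1 - 2) × (1.1 - 3)/(1 - 3) = 0.940500
L_2(1.1) = (1.1 - 0)/(2 - 0) × (1.1 - 1)/(2 - 1) × (1.1 - 3)/(2 - 3) = 0.104500
L_3(1.1) = (1.1 - 0)/(3 - 0) × (1.1 - 1)/(3 - 1) × (1.1 - 2)/(3 - 2) = -0.016500

P(1.1) = 13×L_0(1.1) + 13×L_1(1.1) + 7×L_2(1.1) + 4×L_3(1.1)
P(1.1) = 12.521500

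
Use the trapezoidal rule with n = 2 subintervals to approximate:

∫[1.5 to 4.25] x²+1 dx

f(x) = x²+1
a = 1.5, b = 4.25, n = 2
h = (b - a)/n = 1.375000

Trapezoidal rule: (h/2)[f(x₀) + 2f(x₁) + 2f(x₂) + ... + f(xₙ)]

x_0 = 1.5000, f(x_0) = 3.250000, coefficient = 1
x_1 = 2.8750, f(x_1) = 9.265625, coefficient = 2
x_2 = 4.2500, f(x_2) = 19.062500, coefficient = 1

I ≈ (1.375000/2) × 40.843750 = 28.080078
Exact value: 27.213542
Error: 0.866536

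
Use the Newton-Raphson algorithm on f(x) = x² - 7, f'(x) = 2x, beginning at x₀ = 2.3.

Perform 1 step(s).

f(x) = x² - 7
f'(x) = 2x
x₀ = 2.3

Newton-Raphson formula: x_{n+1} = x_n - f(x_n)/f'(x_n)

Iteration 1:
  f(2.300000) = -1.710000
  f'(2.300000) = 4.600000
  x_1 = 2.300000 - (-1.710000)/4.600000 = 2.671739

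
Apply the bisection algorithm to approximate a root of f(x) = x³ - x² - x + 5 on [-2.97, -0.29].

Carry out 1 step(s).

f(x) = x³ - x² - x + 5
Initial interval: [-2.97, -0.29]

Iteration 1:
  c_1 = (-2.970000 + (-0.290000))/2 = -1.630000
  f(c_1) = f(-1.630000) = -0.357647
  f(a) × f(c) ≥ 0, new interval: [-1.630000, -0.290000]

After 1 iteration(s), the approximation is c_1 = -1.630000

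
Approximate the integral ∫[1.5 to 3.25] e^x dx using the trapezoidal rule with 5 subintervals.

f(x) = e^x
a = 1.5, b = 3.25, n = 5
h = (b - a)/n = 0.350000

Trapezoidal rule: (h/2)[f(x₀) + 2f(x₁) + 2f(x₂) + ... + f(xₙ)]

x_0 = 1.5000, f(x_0) = 4.481689, coefficient = 1
x_1 = 1.8500, f(x_1) = 6.359820, coefficient = 2
x_2 = 2.2000, f(x_2) = 9.025013, coefficient = 2
x_3 = 2.5500, f(x_3) = 12.807104, coefficient = 2
x_4 = 2.9000, f(x_4) = 18.174145, coefficient = 2
x_5 = 3.2500, f(x_5) = 25.790340, coefficient = 1

I ≈ (0.350000/2) × 123.004193 = 21.525734
Exact value: 21.308651
Error: 0.217083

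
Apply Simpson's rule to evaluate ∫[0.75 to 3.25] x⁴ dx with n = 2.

f(x) = x⁴
a = 0.75, b = 3.25, n = 2
h = (b - a)/n = 1.250000

Simpson's rule: (h/3)[f(x₀) + 4f(x₁) + 2f(x₂) + ... + f(xₙ)]

x_0 = 0.7500, f(x_0) = 0.316406, coefficient = 1
x_1 = 2.0000, f(x_1) = 16.000000, coefficient = 4
x_2 = 3.2500, f(x_2) = 111.566406, coefficient = 1

I ≈ (1.250000/3) × 175.882812 = 73.284505
Exact value: 72.470703
Error: 0.813802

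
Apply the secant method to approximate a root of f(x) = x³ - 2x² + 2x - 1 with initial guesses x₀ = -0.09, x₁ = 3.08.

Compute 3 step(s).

f(x) = x³ - 2x² + 2x - 1
x₀ = -0.09, x₁ = 3.08

Secant formula: x_{n+1} = x_n - f(x_n)(x_n - x_{n-1})/(f(x_n) - f(x_{n-1}))

Iteration 1:
  f(-0.090000) = -1.196929
  f(3.080000) = 15.405312
  x_2 = 3.080000 - 15.405312×(3.080000 - (-0.090000))/(15.405312 - (-1.196929))
       = 0.138539
Iteration 2:
  f(3.080000) = 15.405312
  f(0.138539) = -0.758649
  x_3 = 0.138539 - (-0.758649)×(0.138539 - 3.080000)/(-0.758649 - 15.405312)
       = 0.276596
Iteration 3:
  f(0.138539) = -0.758649
  f(0.276596) = -0.578658
  x_4 = 0.276596 - (-0.578658)×(0.276596 - 0.138539)/(-0.578658 - (-0.758649))
       = 0.720438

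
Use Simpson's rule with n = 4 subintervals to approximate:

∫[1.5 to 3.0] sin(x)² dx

f(x) = sin(x)²
a = 1.5, b = 3.0, n = 4
h = (b - a)/n = 0.375000

Simpson's rule: (h/3)[f(x₀) + 4f(x₁) + 2f(x₂) + ... + f(xₙ)]

x_0 = 1.5000, f(x_0) = 0.994996, coefficient = 1
x_1 = 1.8750, f(x_1) = 0.910280, coefficient = 4
x_2 = 2.2500, f(x_2) = 0.605398, coefficient = 2
x_3 = 2.6250, f(x_3) = 0.243957, coefficient = 4
x_4 = 3.0000, f(x_4) = 0.019915, coefficient = 1

I ≈ (0.375000/3) × 6.842655 = 0.855332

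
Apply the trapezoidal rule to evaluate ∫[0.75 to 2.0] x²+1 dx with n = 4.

f(x) = x²+1
a = 0.75, b = 2.0, n = 4
h = (b - a)/n = 0.312500

Trapezoidal rule: (h/2)[f(x₀) + 2f(x₁) + 2f(x₂) + ... + f(xₙ)]

x_0 = 0.7500, f(x_0) = 1.562500, coefficient = 1
x_1 = 1.0625, f(x_1) = 2.128906, coefficient = 2
x_2 = 1.3750, f(x_2) = 2.890625, coefficient = 2
x_3 = 1.6875, f(x_3) = 3.847656, coefficient = 2
x_4 = 2.0000, f(x_4) = 5.000000, coefficient = 1

I ≈ (0.312500/2) × 24.296875 = 3.796387
Exact value: 3.776042
Error: 0.020345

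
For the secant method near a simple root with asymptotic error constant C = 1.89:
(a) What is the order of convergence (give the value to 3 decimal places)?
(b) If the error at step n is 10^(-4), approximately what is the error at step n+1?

(a) Secant method has superlinear convergence with order φ = (1+√5)/2 ≈ 1.618.
    This means |e_{n+1}| ≈ C|e_n|^1.618.

(b) With |e_n| = 10^(-4) and C = 1.89:
    |e_{n+1}| ≈ 1.89 × (10^(-4))^1.618 = 1.89 × 10^(-6.47)

(a) ≈ 1.618 (golden ratio); (b) |e_{n+1}| ≈ 6.373e-07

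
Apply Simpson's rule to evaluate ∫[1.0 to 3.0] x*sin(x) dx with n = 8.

f(x) = x*sin(x)
a = 1.0, b = 3.0, n = 8
h = (b - a)/n = 0.250000

Simpson's rule: (h/3)[f(x₀) + 4f(x₁) + 2f(x₂) + ... + f(xₙ)]

x_0 = 1.0000, f(x_0) = 0.841471, coefficient = 1
x_1 = 1.2500, f(x_1) = 1.186231, coefficient = 4
x_2 = 1.5000, f(x_2) = 1.496242, coefficient = 2
x_3 = 1.7500, f(x_3) = 1.721975, coefficient = 4
x_4 = 2.0000, f(x_4) = 1.818595, coefficient = 2
x_5 = 2.2500, f(x_5) = 1.750665, coefficient = 4
x_6 = 2.5000, f(x_6) = 1.496180, coefficient = 2
x_7 = 2.7500, f(x_7) = 1.049568, coefficient = 4
x_8 = 3.0000, f(x_8) = 0.423360, coefficient = 1

I ≈ (0.250000/3) × 33.720621 = 2.810052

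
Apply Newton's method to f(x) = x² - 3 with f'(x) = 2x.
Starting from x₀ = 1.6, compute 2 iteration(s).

f(x) = x² - 3
f'(x) = 2x
x₀ = 1.6

Newton-Raphson formula: x_{n+1} = x_n - f(x_n)/f'(x_n)

Iteration 1:
  f(1.600000) = -0.440000
  f'(1.600000) = 3.200000
  x_1 = 1.600000 - (-0.440000)/3.200000 = 1.737500
Iteration 2:
  f(1.737500) = 0.018906
  f'(1.737500) = 3.475000
  x_2 = 1.737500 - 0.018906/3.475000 = 1.732059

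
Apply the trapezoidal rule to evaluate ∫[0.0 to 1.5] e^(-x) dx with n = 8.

f(x) = e^(-x)
a = 0.0, b = 1.5, n = 8
h = (b - a)/n = 0.187500

Trapezoidal rule: (h/2)[f(x₀) + 2f(x₁) + 2f(x₂) + ... + f(xₙ)]

x_0 = 0.0000, f(x_0) = 1.000000, coefficient = 1
x_1 = 0.1875, f(x_1) = 0.829029, coefficient = 2
x_2 = 0.3750, f(x_2) = 0.687289, coefficient = 2
x_3 = 0.5625, f(x_3) = 0.569783, coefficient = 2
x_4 = 0.7500, f(x_4) = 0.472367, coefficient = 2
x_5 = 0.9375, f(x_5) = 0.391606, coefficient = 2
x_6 = 1.1250, f(x_6) = 0.324652, coefficient = 2
x_7 = 1.3125, f(x_7) = 0.269146, coefficient = 2
x_8 = 1.5000, f(x_8) = 0.223130, coefficient = 1

I ≈ (0.187500/2) × 8.310875 = 0.779144
Exact value: 0.776870
Error: 0.002275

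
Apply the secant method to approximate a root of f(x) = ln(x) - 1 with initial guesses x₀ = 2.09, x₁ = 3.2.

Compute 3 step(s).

f(x) = ln(x) - 1
x₀ = 2.09, x₁ = 3.2

Secant formula: x_{n+1} = x_n - f(x_n)(x_n - x_{n-1})/(f(x_n) - f(x_{n-1}))

Iteration 1:
  f(2.090000) = -0.262836
  f(3.200000) = 0.163151
  x_2 = 3.200000 - 0.163151×(3.200000 - 2.090000)/(0.163151 - (-0.262836))
       = 2.774876
Iteration 2:
  f(3.200000) = 0.163151
  f(2.774876) = 0.020606
  x_3 = 2.774876 - 0.020606×(2.774876 - 3.200000)/(0.020606 - 0.163151)
       = 2.713421
Iteration 3:
  f(2.774876) = 0.020606
  f(2.713421) = -0.001790
  x_4 = 2.713421 - (-0.001790)×(2.713421 - 2.774876)/(-0.001790 - 0.020606)
       = 2.718332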